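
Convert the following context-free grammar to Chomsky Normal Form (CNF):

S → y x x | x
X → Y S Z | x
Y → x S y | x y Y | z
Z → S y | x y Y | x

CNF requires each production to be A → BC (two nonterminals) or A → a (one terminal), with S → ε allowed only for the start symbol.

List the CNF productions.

TY → y; TX → x; S → x; X → x; Y → z; Z → x; S → TY X0; X0 → TX TX; X → Y X1; X1 → S Z; Y → TX X2; X2 → S TY; Y → TX X3; X3 → TY Y; Z → S TY; Z → TX X4; X4 → TY Y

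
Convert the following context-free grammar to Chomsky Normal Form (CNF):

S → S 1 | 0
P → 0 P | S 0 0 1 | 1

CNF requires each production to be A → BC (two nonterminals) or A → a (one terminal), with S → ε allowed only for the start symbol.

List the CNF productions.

T1 → 1; S → 0; T0 → 0; P → 1; S → S T1; P → T0 P; P → S X0; X0 → T0 X1; X1 → T0 T1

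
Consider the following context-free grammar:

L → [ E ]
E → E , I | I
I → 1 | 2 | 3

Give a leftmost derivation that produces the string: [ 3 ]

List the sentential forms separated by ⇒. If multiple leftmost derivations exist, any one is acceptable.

L ⇒ [ E ] ⇒ [ I ] ⇒ [ 3 ]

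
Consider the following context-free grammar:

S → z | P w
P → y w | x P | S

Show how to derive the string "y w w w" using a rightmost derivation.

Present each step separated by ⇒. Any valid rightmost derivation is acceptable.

S ⇒ P w ⇒ S w ⇒ P w w ⇒ y w w w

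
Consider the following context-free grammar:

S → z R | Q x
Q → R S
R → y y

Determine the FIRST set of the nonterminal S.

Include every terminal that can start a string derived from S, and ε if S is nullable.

We compute FIRST(S) using the standard algorithm.
FIRST(Q) = {y}
FIRST(R) = {y}
FIRST(S) = {y, z}
Therefore, FIRST(S) = {y, z}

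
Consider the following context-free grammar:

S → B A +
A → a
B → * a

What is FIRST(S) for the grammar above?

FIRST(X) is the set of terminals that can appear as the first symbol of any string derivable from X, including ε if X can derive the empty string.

We compute FIRST(S) using the standard algorithm.
FIRST(A) = {a}
FIRST(B) = {*}
FIRST(S) = {*}
Therefore, FIRST(S) = {*}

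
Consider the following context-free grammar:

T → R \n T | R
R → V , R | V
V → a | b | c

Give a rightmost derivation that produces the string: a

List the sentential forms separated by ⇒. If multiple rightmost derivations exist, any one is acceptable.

T ⇒ R ⇒ V ⇒ a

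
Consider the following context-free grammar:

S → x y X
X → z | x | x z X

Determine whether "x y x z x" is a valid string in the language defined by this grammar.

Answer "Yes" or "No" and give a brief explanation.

Yes - a valid derivation exists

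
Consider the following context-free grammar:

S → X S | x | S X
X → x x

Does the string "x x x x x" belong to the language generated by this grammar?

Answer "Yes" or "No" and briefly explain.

Yes - a valid derivation exists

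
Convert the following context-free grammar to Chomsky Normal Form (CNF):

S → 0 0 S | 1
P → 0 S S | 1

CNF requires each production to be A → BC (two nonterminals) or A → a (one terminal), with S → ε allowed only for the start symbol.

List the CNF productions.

T0 → 0; S → 1; P → 1; S → T0 X0; X0 → T0 S; P → T0 X1; X1 → S S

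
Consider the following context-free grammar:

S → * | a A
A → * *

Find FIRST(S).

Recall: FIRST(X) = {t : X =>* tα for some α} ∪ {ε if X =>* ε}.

We compute FIRST(S) using the standard algorithm.
FIRST(A) = {*}
FIRST(S) = {*, a}
Therefore, FIRST(S) = {*, a}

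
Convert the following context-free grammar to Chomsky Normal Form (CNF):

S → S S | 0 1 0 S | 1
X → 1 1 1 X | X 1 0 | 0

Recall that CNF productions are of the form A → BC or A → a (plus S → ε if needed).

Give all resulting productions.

T0 → 0; T1 → 1; S → 1; X → 0; S → S S; S → T0 X0; X0 → T1 X1; X1 → T0 S; X → T1 X2; X2 → T1 X3; X3 → T1 X; X → X X4; X4 → T1 T0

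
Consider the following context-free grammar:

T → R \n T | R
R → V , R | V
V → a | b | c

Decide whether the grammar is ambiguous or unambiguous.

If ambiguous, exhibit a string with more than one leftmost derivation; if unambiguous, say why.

Unambiguous - every string in the language has a unique leftmost derivation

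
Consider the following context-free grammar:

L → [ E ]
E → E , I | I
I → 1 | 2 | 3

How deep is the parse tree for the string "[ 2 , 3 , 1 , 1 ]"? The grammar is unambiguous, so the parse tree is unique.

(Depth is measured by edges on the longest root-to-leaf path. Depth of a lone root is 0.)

6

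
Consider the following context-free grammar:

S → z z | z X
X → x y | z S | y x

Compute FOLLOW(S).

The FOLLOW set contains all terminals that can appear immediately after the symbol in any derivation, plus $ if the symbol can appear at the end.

We compute FOLLOW(S) using the standard algorithm.
FOLLOW(S) starts with {$}.
FIRST(S) = {z}
FIRST(X) = {x, y, z}
FOLLOW(S) = {$}
FOLLOW(X) = {$}
Therefore, FOLLOW(S) = {$}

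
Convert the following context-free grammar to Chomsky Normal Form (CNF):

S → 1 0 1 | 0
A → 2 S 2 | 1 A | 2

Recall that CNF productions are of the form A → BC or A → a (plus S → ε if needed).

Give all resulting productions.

T1 → 1; T0 → 0; S → 0; T2 → 2; A → 2; S → T1 X0; X0 → T0 T1; A → T2 X1; X1 → S T2; A → T1 A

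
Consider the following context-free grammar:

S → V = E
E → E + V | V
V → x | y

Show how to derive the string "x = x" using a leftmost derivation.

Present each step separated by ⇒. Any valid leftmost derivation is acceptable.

S ⇒ V = E ⇒ x = E ⇒ x = V ⇒ x = x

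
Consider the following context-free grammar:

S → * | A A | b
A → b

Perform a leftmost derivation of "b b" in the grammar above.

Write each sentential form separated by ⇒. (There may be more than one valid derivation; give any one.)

S ⇒ A A ⇒ b A ⇒ b b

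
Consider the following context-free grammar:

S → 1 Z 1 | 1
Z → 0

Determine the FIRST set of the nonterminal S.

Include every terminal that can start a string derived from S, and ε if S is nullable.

We compute FIRST(S) using the standard algorithm.
FIRST(S) = {1}
FIRST(Z) = {0}
Therefore, FIRST(S) = {1}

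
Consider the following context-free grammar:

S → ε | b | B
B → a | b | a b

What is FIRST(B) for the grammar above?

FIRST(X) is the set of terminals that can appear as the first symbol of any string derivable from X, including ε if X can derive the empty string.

We compute FIRST(B) using the standard algorithm.
FIRST(B) = {a, b}
FIRST(S) = {a, b, ε}
Therefore, FIRST(B) = {a, b}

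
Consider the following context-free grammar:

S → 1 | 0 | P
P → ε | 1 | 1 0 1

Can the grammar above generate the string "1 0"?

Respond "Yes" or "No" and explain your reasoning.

No - no valid derivation exists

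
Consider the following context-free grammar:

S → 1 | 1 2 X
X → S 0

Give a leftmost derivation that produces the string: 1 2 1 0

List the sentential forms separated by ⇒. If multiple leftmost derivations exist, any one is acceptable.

S ⇒ 1 2 X ⇒ 1 2 S 0 ⇒ 1 2 1 0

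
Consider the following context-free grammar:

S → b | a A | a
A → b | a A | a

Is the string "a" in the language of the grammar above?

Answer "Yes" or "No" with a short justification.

Yes - a valid derivation exists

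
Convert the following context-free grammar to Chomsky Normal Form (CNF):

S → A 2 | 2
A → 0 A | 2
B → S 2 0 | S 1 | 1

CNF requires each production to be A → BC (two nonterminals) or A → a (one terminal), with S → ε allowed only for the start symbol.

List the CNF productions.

T2 → 2; S → 2; T0 → 0; A → 2; T1 → 1; B → 1; S → A T2; A → T0 A; B → S X0; X0 → T2 T0; B → S T1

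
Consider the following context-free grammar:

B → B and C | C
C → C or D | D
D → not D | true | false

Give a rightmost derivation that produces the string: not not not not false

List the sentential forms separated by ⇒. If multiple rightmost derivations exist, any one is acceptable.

B ⇒ C ⇒ D ⇒ not D ⇒ not not D ⇒ not not not D ⇒ not not not not D ⇒ not not not not false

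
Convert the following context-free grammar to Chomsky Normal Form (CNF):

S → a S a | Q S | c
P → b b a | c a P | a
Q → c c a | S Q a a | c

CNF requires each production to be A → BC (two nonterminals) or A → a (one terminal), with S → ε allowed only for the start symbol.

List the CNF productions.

TA → a; S → c; TB → b; TC → c; P → a; Q → c; S → TA X0; X0 → S TA; S → Q S; P → TB X1; X1 → TB TA; P → TC X2; X2 → TA P; Q → TC X3; X3 → TC TA; Q → S X4; X4 → Q X5; X5 → TA TA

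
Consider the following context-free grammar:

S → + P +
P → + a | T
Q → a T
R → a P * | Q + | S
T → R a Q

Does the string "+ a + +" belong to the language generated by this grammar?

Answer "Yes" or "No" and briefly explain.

No - no valid derivation exists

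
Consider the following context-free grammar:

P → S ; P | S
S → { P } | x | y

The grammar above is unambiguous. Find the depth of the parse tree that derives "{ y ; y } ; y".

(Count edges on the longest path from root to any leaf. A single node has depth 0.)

5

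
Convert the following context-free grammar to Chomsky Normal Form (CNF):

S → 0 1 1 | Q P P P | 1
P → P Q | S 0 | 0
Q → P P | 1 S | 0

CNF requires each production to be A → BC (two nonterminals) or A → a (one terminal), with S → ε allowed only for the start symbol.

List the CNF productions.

T0 → 0; T1 → 1; S → 1; P → 0; Q → 0; S → T0 X0; X0 → T1 T1; S → Q X1; X1 → P X2; X2 → P P; P → P Q; P → S T0; Q → P P; Q → T1 S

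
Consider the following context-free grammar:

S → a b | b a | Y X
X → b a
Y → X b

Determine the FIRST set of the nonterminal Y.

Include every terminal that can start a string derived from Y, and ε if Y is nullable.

We compute FIRST(Y) using the standard algorithm.
FIRST(S) = {a, b}
FIRST(X) = {b}
FIRST(Y) = {b}
Therefore, FIRST(Y) = {b}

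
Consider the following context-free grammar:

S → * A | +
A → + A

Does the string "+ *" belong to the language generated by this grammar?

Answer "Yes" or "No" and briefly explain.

No - no valid derivation exists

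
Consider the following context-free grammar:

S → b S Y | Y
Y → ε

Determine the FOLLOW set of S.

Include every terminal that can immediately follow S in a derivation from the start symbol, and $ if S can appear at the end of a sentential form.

We compute FOLLOW(S) using the standard algorithm.
FOLLOW(S) starts with {$}.
FIRST(S) = {b, ε}
FIRST(Y) = {ε}
FOLLOW(S) = {$}
FOLLOW(Y) = {$}
Therefore, FOLLOW(S) = {$}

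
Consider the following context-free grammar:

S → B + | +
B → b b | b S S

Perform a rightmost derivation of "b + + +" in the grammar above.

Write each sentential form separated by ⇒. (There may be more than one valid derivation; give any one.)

S ⇒ B + ⇒ b S S + ⇒ b S + + ⇒ b + + +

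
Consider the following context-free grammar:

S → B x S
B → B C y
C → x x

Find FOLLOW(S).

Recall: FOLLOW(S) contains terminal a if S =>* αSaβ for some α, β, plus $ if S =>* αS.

We compute FOLLOW(S) using the standard algorithm.
FOLLOW(S) starts with {$}.
FIRST(B) = {}
FIRST(C) = {x}
FIRST(S) = {}
FOLLOW(B) = {x}
FOLLOW(C) = {y}
FOLLOW(S) = {$}
Therefore, FOLLOW(S) = {$}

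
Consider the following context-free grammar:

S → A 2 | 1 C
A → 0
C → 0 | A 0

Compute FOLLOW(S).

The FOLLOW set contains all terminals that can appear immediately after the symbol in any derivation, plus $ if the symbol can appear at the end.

We compute FOLLOW(S) using the standard algorithm.
FOLLOW(S) starts with {$}.
FIRST(A) = {0}
FIRST(C) = {0}
FIRST(S) = {0, 1}
FOLLOW(A) = {0, 2}
FOLLOW(C) = {$}
FOLLOW(S) = {$}
Therefore, FOLLOW(S) = {$}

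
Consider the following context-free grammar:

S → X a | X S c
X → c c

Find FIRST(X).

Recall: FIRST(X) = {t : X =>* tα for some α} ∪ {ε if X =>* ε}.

We compute FIRST(X) using the standard algorithm.
FIRST(S) = {c}
FIRST(X) = {c}
Therefore, FIRST(X) = {c}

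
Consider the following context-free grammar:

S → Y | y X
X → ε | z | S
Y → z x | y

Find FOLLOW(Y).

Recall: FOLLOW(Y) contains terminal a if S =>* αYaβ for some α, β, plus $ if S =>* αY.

We compute FOLLOW(Y) using the standard algorithm.
FOLLOW(S) starts with {$}.
FIRST(S) = {y, z}
FIRST(X) = {y, z, ε}
FIRST(Y) = {y, z}
FOLLOW(S) = {$}
FOLLOW(X) = {$}
FOLLOW(Y) = {$}
Therefore, FOLLOW(Y) = {$}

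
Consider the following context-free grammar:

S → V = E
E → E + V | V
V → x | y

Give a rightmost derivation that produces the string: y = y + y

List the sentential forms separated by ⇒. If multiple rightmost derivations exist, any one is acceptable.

S ⇒ V = E ⇒ V = E + V ⇒ V = E + y ⇒ V = V + y ⇒ V = y + y ⇒ y = y + y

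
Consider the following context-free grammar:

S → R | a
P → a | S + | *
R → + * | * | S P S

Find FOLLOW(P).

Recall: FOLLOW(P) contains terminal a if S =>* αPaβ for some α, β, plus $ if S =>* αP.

We compute FOLLOW(P) using the standard algorithm.
FOLLOW(S) starts with {$}.
FIRST(P) = {*, +, a}
FIRST(R) = {*, +, a}
FIRST(S) = {*, +, a}
FOLLOW(P) = {*, +, a}
FOLLOW(R) = {$, *, +, a}
FOLLOW(S) = {$, *, +, a}
Therefore, FOLLOW(P) = {*, +, a}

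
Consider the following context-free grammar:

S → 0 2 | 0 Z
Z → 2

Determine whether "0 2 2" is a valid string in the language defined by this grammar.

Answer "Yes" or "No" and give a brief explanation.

No - no valid derivation exists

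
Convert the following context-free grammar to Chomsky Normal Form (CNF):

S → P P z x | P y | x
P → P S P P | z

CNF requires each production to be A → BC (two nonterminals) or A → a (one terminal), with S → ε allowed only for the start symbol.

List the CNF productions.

TZ → z; TX → x; TY → y; S → x; P → z; S → P X0; X0 → P X1; X1 → TZ TX; S → P TY; P → P X2; X2 → S X3; X3 → P P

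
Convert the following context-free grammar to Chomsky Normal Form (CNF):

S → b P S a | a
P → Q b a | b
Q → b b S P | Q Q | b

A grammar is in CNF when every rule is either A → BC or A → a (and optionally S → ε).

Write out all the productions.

TB → b; TA → a; S → a; P → b; Q → b; S → TB X0; X0 → P X1; X1 → S TA; P → Q X2; X2 → TB TA; Q → TB X3; X3 → TB X4; X4 → S P; Q → Q Q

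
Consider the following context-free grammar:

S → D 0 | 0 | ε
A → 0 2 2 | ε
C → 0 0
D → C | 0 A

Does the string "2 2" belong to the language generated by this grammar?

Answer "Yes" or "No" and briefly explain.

No - no valid derivation exists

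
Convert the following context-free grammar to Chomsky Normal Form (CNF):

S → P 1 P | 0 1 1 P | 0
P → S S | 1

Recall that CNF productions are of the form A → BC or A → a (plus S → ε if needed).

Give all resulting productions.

T1 → 1; T0 → 0; S → 0; P → 1; S → P X0; X0 → T1 P; S → T0 X1; X1 → T1 X2; X2 → T1 P; P → S S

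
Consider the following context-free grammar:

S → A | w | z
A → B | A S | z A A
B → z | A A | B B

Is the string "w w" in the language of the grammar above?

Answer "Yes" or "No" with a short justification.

No - no valid derivation exists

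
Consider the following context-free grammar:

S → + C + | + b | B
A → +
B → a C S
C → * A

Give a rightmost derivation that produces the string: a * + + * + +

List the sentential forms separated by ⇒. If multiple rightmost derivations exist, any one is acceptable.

S ⇒ B ⇒ a C S ⇒ a C + C + ⇒ a C + * A + ⇒ a C + * + + ⇒ a * A + * + + ⇒ a * + + * + +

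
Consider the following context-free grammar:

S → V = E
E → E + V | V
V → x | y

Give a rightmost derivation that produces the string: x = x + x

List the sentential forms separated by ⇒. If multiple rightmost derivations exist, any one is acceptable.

S ⇒ V = E ⇒ V = E + V ⇒ V = E + x ⇒ V = V + x ⇒ V = x + x ⇒ x = x + x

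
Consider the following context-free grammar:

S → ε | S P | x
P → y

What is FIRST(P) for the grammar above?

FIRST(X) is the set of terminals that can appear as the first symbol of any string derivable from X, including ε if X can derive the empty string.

We compute FIRST(P) using the standard algorithm.
FIRST(P) = {y}
FIRST(S) = {x, y, ε}
Therefore, FIRST(P) = {y}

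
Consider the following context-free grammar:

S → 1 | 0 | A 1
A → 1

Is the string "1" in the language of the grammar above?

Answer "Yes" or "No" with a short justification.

Yes - a valid derivation exists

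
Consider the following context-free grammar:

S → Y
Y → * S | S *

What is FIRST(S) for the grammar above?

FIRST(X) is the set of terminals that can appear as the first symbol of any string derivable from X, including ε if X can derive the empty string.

We compute FIRST(S) using the standard algorithm.
FIRST(S) = {*}
FIRST(Y) = {*}
Therefore, FIRST(S) = {*}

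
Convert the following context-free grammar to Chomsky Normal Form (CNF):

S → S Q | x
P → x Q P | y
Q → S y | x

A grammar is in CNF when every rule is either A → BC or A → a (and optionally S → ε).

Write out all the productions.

S → x; TX → x; P → y; TY → y; Q → x; S → S Q; P → TX X0; X0 → Q P; Q → S TY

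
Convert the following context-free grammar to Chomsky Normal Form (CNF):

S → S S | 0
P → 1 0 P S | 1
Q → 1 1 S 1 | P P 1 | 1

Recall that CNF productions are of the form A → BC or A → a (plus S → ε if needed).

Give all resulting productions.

S → 0; T1 → 1; T0 → 0; P → 1; Q → 1; S → S S; P → T1 X0; X0 → T0 X1; X1 → P S; Q → T1 X2; X2 → T1 X3; X3 → S T1; Q → P X4; X4 → P T1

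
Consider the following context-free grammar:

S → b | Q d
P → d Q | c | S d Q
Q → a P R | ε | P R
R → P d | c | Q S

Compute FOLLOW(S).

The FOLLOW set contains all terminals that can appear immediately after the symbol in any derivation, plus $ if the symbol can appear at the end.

We compute FOLLOW(S) using the standard algorithm.
FOLLOW(S) starts with {$}.
FIRST(P) = {a, b, c, d}
FIRST(Q) = {a, b, c, d, ε}
FIRST(R) = {a, b, c, d}
FIRST(S) = {a, b, c, d}
FOLLOW(P) = {a, b, c, d}
FOLLOW(Q) = {a, b, c, d}
FOLLOW(R) = {a, b, c, d}
FOLLOW(S) = {$, a, b, c, d}
Therefore, FOLLOW(S) = {$, a, b, c, d}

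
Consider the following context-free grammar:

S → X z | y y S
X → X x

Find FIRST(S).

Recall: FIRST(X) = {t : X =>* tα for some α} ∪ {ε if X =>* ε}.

We compute FIRST(S) using the standard algorithm.
FIRST(S) = {y}
FIRST(X) = {}
Therefore, FIRST(S) = {y}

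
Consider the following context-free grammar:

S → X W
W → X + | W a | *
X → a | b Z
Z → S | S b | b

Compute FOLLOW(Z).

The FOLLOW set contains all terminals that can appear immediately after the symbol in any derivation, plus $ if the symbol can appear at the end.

We compute FOLLOW(Z) using the standard algorithm.
FOLLOW(S) starts with {$}.
FIRST(S) = {a, b}
FIRST(W) = {*, a, b}
FIRST(X) = {a, b}
FIRST(Z) = {a, b}
FOLLOW(S) = {$, *, +, a, b}
FOLLOW(W) = {$, *, +, a, b}
FOLLOW(X) = {*, +, a, b}
FOLLOW(Z) = {*, +, a, b}
Therefore, FOLLOW(Z) = {*, +, a, b}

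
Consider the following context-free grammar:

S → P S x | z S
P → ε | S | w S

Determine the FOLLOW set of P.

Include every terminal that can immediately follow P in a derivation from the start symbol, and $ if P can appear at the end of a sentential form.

We compute FOLLOW(P) using the standard algorithm.
FOLLOW(S) starts with {$}.
FIRST(P) = {w, z, ε}
FIRST(S) = {w, z}
FOLLOW(P) = {w, z}
FOLLOW(S) = {$, w, x, z}
Therefore, FOLLOW(P) = {w, z}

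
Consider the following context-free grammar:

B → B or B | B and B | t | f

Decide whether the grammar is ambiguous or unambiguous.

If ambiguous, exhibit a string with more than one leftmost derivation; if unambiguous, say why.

Ambiguous - the string 'f and f and t or t' has two distinct leftmost derivations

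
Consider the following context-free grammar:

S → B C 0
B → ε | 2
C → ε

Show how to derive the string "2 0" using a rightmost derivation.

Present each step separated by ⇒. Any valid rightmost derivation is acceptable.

S ⇒ B C 0 ⇒ B 0 ⇒ 2 0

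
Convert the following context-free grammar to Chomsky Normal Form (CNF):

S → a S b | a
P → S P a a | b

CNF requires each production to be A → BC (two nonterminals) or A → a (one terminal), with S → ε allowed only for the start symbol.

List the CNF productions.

TA → a; TB → b; S → a; P → b; S → TA X0; X0 → S TB; P → S X1; X1 → P X2; X2 → TA TA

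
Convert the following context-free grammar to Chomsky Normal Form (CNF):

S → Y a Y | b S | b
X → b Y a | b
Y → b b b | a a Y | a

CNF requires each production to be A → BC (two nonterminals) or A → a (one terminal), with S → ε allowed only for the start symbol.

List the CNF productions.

TA → a; TB → b; S → b; X → b; Y → a; S → Y X0; X0 → TA Y; S → TB S; X → TB X1; X1 → Y TA; Y → TB X2; X2 → TB TB; Y → TA X3; X3 → TA Y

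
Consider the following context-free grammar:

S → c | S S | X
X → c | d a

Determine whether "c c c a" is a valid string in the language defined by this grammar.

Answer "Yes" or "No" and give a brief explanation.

No - no valid derivation exists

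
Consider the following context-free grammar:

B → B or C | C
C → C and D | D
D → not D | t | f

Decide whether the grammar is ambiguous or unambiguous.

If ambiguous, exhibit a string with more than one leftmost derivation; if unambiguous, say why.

Unambiguous - every string in the language has a unique leftmost derivation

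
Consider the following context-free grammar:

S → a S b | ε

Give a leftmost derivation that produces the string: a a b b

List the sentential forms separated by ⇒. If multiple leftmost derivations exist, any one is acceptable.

S ⇒ a S b ⇒ a a S b b ⇒ a a b b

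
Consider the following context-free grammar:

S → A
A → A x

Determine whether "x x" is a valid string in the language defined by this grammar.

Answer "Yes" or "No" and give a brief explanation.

No - no valid derivation exists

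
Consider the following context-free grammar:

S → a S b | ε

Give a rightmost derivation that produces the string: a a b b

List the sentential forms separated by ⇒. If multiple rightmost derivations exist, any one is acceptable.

S ⇒ a S b ⇒ a a S b b ⇒ a a b b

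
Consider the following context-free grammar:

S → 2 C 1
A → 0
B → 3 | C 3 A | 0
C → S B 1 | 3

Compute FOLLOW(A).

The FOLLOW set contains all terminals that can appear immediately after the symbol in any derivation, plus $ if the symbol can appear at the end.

We compute FOLLOW(A) using the standard algorithm.
FOLLOW(S) starts with {$}.
FIRST(A) = {0}
FIRST(B) = {0, 2, 3}
FIRST(C) = {2, 3}
FIRST(S) = {2}
FOLLOW(A) = {1}
FOLLOW(B) = {1}
FOLLOW(C) = {1, 3}
FOLLOW(S) = {$, 0, 2, 3}
Therefore, FOLLOW(A) = {1}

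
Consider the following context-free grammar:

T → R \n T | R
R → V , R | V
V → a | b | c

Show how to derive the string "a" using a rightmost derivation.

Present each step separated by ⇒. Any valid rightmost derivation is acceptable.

T ⇒ R ⇒ V ⇒ a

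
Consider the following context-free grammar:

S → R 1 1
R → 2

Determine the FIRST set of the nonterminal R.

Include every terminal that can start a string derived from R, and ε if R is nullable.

We compute FIRST(R) using the standard algorithm.
FIRST(R) = {2}
FIRST(S) = {2}
Therefore, FIRST(R) = {2}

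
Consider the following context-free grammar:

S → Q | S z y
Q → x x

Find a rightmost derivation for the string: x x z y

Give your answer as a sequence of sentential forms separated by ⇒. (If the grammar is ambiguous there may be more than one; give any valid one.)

S ⇒ S z y ⇒ Q z y ⇒ x x z y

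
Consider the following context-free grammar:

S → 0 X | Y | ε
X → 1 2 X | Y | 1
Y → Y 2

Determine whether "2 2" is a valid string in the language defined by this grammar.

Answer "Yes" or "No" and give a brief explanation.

No - no valid derivation exists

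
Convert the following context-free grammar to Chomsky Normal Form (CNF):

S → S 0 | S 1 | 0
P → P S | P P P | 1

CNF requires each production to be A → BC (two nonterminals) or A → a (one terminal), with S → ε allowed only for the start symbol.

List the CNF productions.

T0 → 0; T1 → 1; S → 0; P → 1; S → S T0; S → S T1; P → P S; P → P X0; X0 → P P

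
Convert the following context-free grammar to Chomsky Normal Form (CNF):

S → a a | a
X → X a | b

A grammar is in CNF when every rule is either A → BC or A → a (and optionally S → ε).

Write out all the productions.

TA → a; S → a; X → b; S → TA TA; X → X TA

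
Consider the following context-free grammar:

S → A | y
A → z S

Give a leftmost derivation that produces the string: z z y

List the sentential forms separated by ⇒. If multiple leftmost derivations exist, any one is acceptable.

S ⇒ A ⇒ z S ⇒ z A ⇒ z z S ⇒ z z y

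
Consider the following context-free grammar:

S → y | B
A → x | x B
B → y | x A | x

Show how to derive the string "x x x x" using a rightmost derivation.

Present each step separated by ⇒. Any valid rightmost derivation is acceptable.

S ⇒ B ⇒ x A ⇒ x x B ⇒ x x x A ⇒ x x x x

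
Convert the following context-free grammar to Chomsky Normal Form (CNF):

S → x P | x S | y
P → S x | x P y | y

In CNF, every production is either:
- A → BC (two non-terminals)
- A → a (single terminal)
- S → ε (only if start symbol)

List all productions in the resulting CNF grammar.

TX → x; S → y; TY → y; P → y; S → TX P; S → TX S; P → S TX; P → TX X0; X0 → P TY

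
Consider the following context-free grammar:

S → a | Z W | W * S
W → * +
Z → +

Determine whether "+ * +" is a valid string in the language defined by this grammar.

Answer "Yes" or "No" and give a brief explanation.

Yes - a valid derivation exists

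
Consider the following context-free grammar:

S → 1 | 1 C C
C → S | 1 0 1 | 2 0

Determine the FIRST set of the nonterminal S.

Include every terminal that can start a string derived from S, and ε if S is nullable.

We compute FIRST(S) using the standard algorithm.
FIRST(C) = {1, 2}
FIRST(S) = {1}
Therefore, FIRST(S) = {1}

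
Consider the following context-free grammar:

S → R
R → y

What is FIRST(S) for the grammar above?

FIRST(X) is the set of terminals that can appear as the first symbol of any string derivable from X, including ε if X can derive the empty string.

We compute FIRST(S) using the standard algorithm.
FIRST(R) = {y}
FIRST(S) = {y}
Therefore, FIRST(S) = {y}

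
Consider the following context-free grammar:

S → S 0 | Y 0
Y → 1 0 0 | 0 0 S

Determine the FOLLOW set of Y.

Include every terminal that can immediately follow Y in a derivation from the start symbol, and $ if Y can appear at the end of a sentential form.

We compute FOLLOW(Y) using the standard algorithm.
FOLLOW(S) starts with {$}.
FIRST(S) = {0, 1}
FIRST(Y) = {0, 1}
FOLLOW(S) = {$, 0}
FOLLOW(Y) = {0}
Therefore, FOLLOW(Y) = {0}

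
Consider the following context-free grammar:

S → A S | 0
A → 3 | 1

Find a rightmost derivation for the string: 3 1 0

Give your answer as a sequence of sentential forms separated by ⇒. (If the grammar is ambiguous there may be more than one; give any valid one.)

S ⇒ A S ⇒ A A S ⇒ A A 0 ⇒ A 1 0 ⇒ 3 1 0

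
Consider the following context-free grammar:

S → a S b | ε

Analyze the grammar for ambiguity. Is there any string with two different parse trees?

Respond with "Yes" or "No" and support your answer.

No - the grammar is unambiguous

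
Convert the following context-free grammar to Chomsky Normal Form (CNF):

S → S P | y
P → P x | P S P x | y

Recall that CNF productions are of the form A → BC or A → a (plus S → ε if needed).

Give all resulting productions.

S → y; TX → x; P → y; S → S P; P → P TX; P → P X0; X0 → S X1; X1 → P TX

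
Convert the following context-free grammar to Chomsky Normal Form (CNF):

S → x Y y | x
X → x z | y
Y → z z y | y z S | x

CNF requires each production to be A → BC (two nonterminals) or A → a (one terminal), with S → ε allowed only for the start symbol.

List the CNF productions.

TX → x; TY → y; S → x; TZ → z; X → y; Y → x; S → TX X0; X0 → Y TY; X → TX TZ; Y → TZ X1; X1 → TZ TY; Y → TY X2; X2 → TZ S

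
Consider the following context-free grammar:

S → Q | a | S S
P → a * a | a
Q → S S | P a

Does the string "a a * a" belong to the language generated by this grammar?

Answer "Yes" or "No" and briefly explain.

No - no valid derivation exists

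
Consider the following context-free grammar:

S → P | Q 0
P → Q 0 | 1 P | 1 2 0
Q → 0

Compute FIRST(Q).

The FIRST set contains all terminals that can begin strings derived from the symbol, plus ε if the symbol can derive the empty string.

We compute FIRST(Q) using the standard algorithm.
FIRST(P) = {0, 1}
FIRST(Q) = {0}
FIRST(S) = {0, 1}
Therefore, FIRST(Q) = {0}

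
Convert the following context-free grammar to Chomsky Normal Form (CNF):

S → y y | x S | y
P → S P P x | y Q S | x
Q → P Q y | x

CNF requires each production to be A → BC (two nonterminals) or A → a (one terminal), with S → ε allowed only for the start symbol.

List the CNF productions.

TY → y; TX → x; S → y; P → x; Q → x; S → TY TY; S → TX S; P → S X0; X0 → P X1; X1 → P TX; P → TY X2; X2 → Q S; Q → P X3; X3 → Q TY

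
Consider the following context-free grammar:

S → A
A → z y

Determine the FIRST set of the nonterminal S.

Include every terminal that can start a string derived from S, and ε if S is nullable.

We compute FIRST(S) using the standard algorithm.
FIRST(A) = {z}
FIRST(S) = {z}
Therefore, FIRST(S) = {z}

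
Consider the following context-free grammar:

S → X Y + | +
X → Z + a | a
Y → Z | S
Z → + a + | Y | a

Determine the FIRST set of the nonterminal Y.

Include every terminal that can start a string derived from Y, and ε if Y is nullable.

We compute FIRST(Y) using the standard algorithm.
FIRST(S) = {+, a}
FIRST(X) = {+, a}
FIRST(Y) = {+, a}
FIRST(Z) = {+, a}
Therefore, FIRST(Y) = {+, a}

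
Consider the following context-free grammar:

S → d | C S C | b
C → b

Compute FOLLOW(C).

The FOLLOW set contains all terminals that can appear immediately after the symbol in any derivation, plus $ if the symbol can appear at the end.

We compute FOLLOW(C) using the standard algorithm.
FOLLOW(S) starts with {$}.
FIRST(C) = {b}
FIRST(S) = {b, d}
FOLLOW(C) = {$, b, d}
FOLLOW(S) = {$, b}
Therefore, FOLLOW(C) = {$, b, d}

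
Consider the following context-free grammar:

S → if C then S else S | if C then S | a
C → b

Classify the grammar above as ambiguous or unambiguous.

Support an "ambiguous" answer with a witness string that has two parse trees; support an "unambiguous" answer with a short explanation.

Ambiguous - the string 'if b then if b then if b then a else a' has two distinct parse trees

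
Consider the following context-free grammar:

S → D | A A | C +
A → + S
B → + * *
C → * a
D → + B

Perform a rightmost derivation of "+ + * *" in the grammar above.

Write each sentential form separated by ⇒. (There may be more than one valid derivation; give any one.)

S ⇒ D ⇒ + B ⇒ + + * *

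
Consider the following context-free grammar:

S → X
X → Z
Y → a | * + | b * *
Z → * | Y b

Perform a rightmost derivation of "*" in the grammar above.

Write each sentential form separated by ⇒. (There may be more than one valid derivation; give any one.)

S ⇒ X ⇒ Z ⇒ *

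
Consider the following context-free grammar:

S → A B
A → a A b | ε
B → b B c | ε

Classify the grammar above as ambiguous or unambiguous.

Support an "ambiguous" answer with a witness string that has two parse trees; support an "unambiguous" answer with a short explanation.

Unambiguous - every string in the language has a unique parse tree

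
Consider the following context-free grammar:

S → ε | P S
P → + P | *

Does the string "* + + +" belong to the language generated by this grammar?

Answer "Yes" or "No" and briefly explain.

No - no valid derivation exists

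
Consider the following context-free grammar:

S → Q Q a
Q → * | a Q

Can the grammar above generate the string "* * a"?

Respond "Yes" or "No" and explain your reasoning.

Yes - a valid derivation exists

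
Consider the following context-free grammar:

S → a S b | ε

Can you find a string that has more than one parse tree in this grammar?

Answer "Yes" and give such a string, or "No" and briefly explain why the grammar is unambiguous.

No - the grammar is unambiguous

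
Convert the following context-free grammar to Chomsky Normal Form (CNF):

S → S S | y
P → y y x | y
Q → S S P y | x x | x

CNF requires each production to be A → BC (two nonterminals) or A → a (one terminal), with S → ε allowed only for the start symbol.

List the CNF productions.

S → y; TY → y; TX → x; P → y; Q → x; S → S S; P → TY X0; X0 → TY TX; Q → S X1; X1 → S X2; X2 → P TY; Q → TX TX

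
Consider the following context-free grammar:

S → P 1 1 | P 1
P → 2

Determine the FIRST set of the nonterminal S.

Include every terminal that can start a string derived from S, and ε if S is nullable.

We compute FIRST(S) using the standard algorithm.
FIRST(P) = {2}
FIRST(S) = {2}
Therefore, FIRST(S) = {2}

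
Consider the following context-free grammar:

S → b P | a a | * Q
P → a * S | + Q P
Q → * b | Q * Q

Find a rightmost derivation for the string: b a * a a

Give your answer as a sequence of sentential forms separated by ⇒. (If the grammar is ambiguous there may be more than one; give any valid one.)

S ⇒ b P ⇒ b a * S ⇒ b a * a a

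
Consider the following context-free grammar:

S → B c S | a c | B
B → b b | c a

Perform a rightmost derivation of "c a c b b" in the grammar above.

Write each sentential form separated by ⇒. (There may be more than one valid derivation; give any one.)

S ⇒ B c S ⇒ B c B ⇒ B c b b ⇒ c a c b b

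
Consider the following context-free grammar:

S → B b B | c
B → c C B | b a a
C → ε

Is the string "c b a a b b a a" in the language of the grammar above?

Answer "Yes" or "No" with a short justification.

Yes - a valid derivation exists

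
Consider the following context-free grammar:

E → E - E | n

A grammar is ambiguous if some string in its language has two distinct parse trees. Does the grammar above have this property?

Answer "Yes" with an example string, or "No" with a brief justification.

Yes - the string 'n - n - n - n - n - n' has two distinct parse trees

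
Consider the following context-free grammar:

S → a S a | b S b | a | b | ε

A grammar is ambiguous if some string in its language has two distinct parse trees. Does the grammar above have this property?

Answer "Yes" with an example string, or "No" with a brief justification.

No - the grammar is unambiguous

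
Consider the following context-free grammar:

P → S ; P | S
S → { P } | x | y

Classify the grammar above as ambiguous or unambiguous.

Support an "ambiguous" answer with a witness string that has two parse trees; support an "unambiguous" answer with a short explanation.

Unambiguous - every string in the language has a unique parse tree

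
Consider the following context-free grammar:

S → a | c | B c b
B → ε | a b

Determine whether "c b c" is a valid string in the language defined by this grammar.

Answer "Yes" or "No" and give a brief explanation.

No - no valid derivation exists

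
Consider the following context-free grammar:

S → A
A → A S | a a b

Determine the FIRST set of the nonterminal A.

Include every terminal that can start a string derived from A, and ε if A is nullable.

We compute FIRST(A) using the standard algorithm.
FIRST(A) = {a}
FIRST(S) = {a}
Therefore, FIRST(A) = {a}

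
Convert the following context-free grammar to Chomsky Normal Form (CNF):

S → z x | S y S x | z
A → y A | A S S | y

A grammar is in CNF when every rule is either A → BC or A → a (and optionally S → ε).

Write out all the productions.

TZ → z; TX → x; TY → y; S → z; A → y; S → TZ TX; S → S X0; X0 → TY X1; X1 → S TX; A → TY A; A → A X2; X2 → S S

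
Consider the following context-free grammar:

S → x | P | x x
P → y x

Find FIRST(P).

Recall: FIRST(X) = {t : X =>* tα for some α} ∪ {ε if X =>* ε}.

We compute FIRST(P) using the standard algorithm.
FIRST(P) = {y}
FIRST(S) = {x, y}
Therefore, FIRST(P) = {y}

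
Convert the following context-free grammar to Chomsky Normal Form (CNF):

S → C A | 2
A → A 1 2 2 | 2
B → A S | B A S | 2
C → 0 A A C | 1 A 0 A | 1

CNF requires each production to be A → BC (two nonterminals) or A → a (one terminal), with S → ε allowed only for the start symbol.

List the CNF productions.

S → 2; T1 → 1; T2 → 2; A → 2; B → 2; T0 → 0; C → 1; S → C A; A → A X0; X0 → T1 X1; X1 → T2 T2; B → A S; B → B X2; X2 → A S; C → T0 X3; X3 → A X4; X4 → A C; C → T1 X5; X5 → A X6; X6 → T0 A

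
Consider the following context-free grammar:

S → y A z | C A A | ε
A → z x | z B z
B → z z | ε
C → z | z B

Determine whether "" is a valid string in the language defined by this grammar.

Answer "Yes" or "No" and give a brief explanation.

Yes - a valid derivation exists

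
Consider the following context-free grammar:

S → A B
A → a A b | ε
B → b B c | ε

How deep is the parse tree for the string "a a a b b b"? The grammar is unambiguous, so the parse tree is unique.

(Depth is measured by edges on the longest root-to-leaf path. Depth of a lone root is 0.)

5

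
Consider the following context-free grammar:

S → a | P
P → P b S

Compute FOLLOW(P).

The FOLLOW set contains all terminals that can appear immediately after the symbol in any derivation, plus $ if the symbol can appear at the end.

We compute FOLLOW(P) using the standard algorithm.
FOLLOW(S) starts with {$}.
FIRST(P) = {}
FIRST(S) = {a}
FOLLOW(P) = {$, b}
FOLLOW(S) = {$, b}
Therefore, FOLLOW(P) = {$, b}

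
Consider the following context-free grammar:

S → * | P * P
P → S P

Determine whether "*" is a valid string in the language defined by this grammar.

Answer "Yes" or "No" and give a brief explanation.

Yes - a valid derivation exists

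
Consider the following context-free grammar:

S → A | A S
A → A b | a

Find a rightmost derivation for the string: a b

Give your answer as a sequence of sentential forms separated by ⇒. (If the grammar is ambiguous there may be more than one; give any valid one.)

S ⇒ A ⇒ A b ⇒ a b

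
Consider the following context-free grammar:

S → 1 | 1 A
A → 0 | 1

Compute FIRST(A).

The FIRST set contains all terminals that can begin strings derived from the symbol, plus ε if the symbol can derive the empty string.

We compute FIRST(A) using the standard algorithm.
FIRST(A) = {0, 1}
FIRST(S) = {1}
Therefore, FIRST(A) = {0, 1}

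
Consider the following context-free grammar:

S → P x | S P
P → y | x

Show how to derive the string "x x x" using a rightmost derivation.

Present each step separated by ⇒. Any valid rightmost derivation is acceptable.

S ⇒ S P ⇒ S x ⇒ P x x ⇒ x x x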